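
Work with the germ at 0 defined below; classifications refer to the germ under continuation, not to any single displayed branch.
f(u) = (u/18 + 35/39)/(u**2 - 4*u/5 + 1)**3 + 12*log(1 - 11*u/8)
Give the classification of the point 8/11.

The point is a logarithmic branch point.

The term (12)*log(1 - u/(8/11)) has argument 1 - 8/11/(8/11) = 0 at 8/11: a logarithmic (infinitely-sheeted) branch point; the remaining terms are analytic or single-valued there.


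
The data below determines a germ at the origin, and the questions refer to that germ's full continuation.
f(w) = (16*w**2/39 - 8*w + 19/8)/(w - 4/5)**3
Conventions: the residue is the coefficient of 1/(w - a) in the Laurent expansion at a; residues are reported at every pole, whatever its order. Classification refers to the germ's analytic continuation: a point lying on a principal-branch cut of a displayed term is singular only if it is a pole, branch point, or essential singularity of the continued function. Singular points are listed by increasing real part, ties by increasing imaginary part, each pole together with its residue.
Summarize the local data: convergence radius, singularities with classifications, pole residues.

Denominator factor (w - 4/5)^3: pole of order 3 at 4/5, modulus 4/5.
The radius of convergence is the smallest modulus among the singular points: 4/5.
At the order-3 pole 4/5 set g(w) = (w - (4/5))^3*f(w) = 16*w**2/39 - 8*w + 19/8.
Order-3 pole: residue = g''(a)/2; g''(4/5) = 32/39, so the residue is 16/39.

Radius of convergence at 0: 4/5.
At 4/5: a pole of order 3; residue 16/39.


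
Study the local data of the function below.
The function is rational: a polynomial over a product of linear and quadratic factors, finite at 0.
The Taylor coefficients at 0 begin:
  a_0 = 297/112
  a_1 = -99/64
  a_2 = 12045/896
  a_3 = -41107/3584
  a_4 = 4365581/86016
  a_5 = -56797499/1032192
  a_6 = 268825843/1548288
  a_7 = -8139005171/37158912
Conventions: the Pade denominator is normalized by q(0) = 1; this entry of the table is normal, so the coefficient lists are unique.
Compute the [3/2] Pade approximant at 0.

Taylor coefficients needed (read off): a_0 = 297/112, a_1 = -99/64, a_2 = 12045/896, a_3 = -41107/3584, a_4 = 4365581/86016, a_5 = -56797499/1032192.
Write the denominator as Q(h) = 1 + q1*h + q2*h^2. Requiring Q*f - P = O(h^6) with deg P <= 3 kills the coefficients of h^4..h^5 in Q*f:
  h^4: a_4 + q1*a_3 + q2*a_2 = 0, i.e. 4365581/86016 + (-41107/3584)*q1 + (12045/896)*q2 = 0.
  h^5: a_5 + q1*a_4 + q2*a_3 = 0, i.e. -56797499/1032192 + (4365581/86016)*q1 + (-41107/3584)*q2 = 0.
Solving this linear system: q1 = 7435877/25983906, q2 = -1468089775/415742496.
The numerator is Q*f truncated at degree 3: P0 = a_0 = 297/112; P1 = a_1 + q1*a_0 = -1528837497/1940131648; P2 = a_2 + q1*a_1 + q2*a_0 = 286493031/78787072; P3 = a_3 + q1*a_2 + q2*a_1 = -134111175363/62084212736.

The Pade approximant has numerator coefficients [297/112, -1528837497/1940131648, 286493031/78787072, -134111175363/62084212736]; denominator coefficients [1, 7435877/25983906, -1468089775/415742496].


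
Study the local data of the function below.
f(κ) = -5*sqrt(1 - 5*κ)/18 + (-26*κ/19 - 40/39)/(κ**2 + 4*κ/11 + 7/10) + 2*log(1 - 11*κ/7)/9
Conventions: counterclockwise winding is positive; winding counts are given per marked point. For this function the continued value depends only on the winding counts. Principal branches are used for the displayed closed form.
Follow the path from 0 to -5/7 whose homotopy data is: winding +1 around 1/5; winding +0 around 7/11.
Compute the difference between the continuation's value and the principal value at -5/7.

Continued minus principal equals (20/63)*sqrt(14).

The rational part is single-valued and drops out of the difference; each branch term changes only by its own monodromy.
(-5/18)*sqrt(1 - κ/(1/5)): winding +1 is odd, the square root flips sign, contributing -2*(-5/18)*sqrt(1 - (-5/7)/(1/5)) = -2*(-5/18)*sqrt(32/7) = (20/63)*sqrt(14).
(2/9)*log(1 - κ/(7/11)): winding 0 around 7/11, so this term returns to its principal value, contribution 0.
Summing the contributions at κ = -5/7 gives (20/63)*sqrt(14).


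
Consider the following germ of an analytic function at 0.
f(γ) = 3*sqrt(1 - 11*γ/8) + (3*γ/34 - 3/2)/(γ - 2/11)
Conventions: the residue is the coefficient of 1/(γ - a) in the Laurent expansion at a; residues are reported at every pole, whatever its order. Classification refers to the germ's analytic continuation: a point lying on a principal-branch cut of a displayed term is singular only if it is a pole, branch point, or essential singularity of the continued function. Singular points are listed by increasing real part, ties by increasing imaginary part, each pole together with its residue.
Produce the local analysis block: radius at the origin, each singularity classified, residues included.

Radius of convergence at 0: 2/11.
At 2/11: a pole of order 1; residue -555/374.
At 8/11: an algebraic (square-root) branch point.

Denominator factor (γ - 2/11): pole of order 1 at 2/11, modulus 2/11.
Branch term (3)*sqrt(1 - γ/(8/11)): its argument vanishes at γ = 8/11, a square-root branch point, modulus 8/11.
The radius of convergence is the smallest modulus among the singular points: 2/11.
The branch term is analytic at 2/11 and contributes nothing to the residue; only the rational part matters.
At the order-1 pole 2/11 set g(γ) = (γ - (2/11))*(rational part) = 3*γ/34 - 3/2.
Simple pole: residue = g(a) at a = 2/11, which is -555/374.
List the singular points by increasing real part (a conjugate pair: the negative imaginary part first).


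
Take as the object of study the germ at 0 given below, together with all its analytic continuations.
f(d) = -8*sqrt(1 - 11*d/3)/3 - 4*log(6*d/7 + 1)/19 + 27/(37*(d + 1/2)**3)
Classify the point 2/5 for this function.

Denominator factors: d + 1/2 = 9/10 at d = 2/5 — none vanishes.
Branch term log(1 - d/(-7/6)): argument at 2/5 is 47/35, nonzero, so 2/5 is not its branch point (a point on a principal cut is still regular for the continued germ).
Branch term sqrt(1 - d/(3/11)): argument at 2/5 is -7/15, nonzero, so 2/5 is not its branch point (a point on a principal cut is still regular for the continued germ).
So the germ continues analytically to 2/5.

The point is a regular point.


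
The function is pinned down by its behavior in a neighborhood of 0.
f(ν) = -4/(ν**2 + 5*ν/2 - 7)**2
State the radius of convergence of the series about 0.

Denominator factor (ν**2 + 5*ν/2 - 7)^2: discriminant 137/4, real irrational roots -5/4 + (1/4)*sqrt(137) and -5/4 - (1/4)*sqrt(137); poles of order 2, moduli -5/4 + (1/4)*sqrt(137) and 5/4 + (1/4)*sqrt(137).
The radius of convergence is the smallest modulus among the singular points: -5/4 + (1/4)*sqrt(137).

The radius of convergence is -5/4 + (1/4)*sqrt(137).


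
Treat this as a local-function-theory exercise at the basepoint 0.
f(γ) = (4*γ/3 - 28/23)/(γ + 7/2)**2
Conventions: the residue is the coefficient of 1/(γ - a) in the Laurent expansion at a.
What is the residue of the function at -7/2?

At the order-2 pole -7/2 set g(γ) = (γ - (-7/2))^2*f(γ) = 4*γ/3 - 28/23.
Order-2 pole: residue = g'(a); g'(-7/2) = 4/3, so the residue is 4/3.

The residue is 4/3.


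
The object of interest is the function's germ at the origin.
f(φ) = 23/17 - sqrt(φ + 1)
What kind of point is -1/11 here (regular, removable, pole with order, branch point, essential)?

There is no denominator, hence no pole anywhere.
Branch term sqrt(1 - φ/(-1)): argument at -1/11 is 10/11, nonzero, so -1/11 is not its branch point (a point on a principal cut is still regular for the continued germ).
So the germ continues analytically to -1/11.

The point is a regular point.


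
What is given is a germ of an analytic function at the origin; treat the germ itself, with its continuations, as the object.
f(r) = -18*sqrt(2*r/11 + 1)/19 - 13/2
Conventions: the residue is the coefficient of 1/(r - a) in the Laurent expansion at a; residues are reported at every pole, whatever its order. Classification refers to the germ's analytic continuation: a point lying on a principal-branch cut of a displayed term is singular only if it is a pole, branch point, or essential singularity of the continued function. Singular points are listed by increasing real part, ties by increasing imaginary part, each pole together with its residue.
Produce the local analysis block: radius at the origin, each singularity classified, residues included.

Branch term (-18/19)*sqrt(1 - r/(-11/2)): its argument vanishes at r = -11/2, a square-root branch point, modulus 11/2.
The radius of convergence is the smallest modulus among the singular points: 11/2.

Radius of convergence at 0: 11/2.
At -11/2: an algebraic (square-root) branch point.


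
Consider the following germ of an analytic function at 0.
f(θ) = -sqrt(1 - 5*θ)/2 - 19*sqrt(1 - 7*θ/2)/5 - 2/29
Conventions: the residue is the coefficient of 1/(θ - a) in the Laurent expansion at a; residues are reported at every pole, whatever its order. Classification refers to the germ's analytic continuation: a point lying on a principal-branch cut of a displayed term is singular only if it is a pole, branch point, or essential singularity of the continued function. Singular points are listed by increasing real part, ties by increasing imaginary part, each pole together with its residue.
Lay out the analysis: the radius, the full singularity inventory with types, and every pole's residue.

Branch term (-1/2)*sqrt(1 - θ/(1/5)): its argument vanishes at θ = 1/5, a square-root branch point, modulus 1/5.
Branch term (-19/5)*sqrt(1 - θ/(2/7)): its argument vanishes at θ = 2/7, a square-root branch point, modulus 2/7.
The radius of convergence is the smallest modulus among the singular points: 1/5.
List the singular points by increasing real part (a conjugate pair: the negative imaginary part first).

Radius of convergence at 0: 1/5.
At 1/5: an algebraic (square-root) branch point.
At 2/7: an algebraic (square-root) branch point.


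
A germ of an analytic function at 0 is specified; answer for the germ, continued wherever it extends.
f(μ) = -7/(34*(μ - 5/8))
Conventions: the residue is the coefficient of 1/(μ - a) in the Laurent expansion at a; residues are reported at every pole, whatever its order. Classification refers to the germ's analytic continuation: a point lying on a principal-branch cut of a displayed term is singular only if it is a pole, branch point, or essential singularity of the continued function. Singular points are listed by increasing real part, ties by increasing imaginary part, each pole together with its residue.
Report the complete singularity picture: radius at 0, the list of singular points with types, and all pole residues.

Radius of convergence at 0: 5/8.
At 5/8: a pole of order 1; residue -7/34.

Denominator factor (μ - 5/8): pole of order 1 at 5/8, modulus 5/8.
The radius of convergence is the smallest modulus among the singular points: 5/8.
At the order-1 pole 5/8 set g(μ) = (μ - (5/8))*f(μ) = -7/34.
Simple pole: residue = g(a) at a = 5/8, which is -7/34.


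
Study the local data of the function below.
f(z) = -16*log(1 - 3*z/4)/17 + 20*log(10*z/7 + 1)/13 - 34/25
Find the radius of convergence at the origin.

The radius of convergence is 7/10.

Branch term (20/13)*log(1 - z/(-7/10)): its argument vanishes at z = -7/10, a logarithmic branch point, modulus 7/10.
Branch term (-16/17)*log(1 - z/(4/3)): its argument vanishes at z = 4/3, a logarithmic branch point, modulus 4/3.
The radius of convergence is the smallest modulus among the singular points: 7/10.


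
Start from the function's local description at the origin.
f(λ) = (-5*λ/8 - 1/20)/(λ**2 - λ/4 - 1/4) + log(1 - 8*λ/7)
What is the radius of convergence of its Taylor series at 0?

Denominator factor (λ**2 - λ/4 - 1/4): discriminant 17/16, real irrational roots 1/8 + (1/8)*sqrt(17) and 1/8 - (1/8)*sqrt(17); poles of order 1, moduli 1/8 + (1/8)*sqrt(17) and -1/8 + (1/8)*sqrt(17).
Branch term (1)*log(1 - λ/(7/8)): its argument vanishes at λ = 7/8, a logarithmic branch point, modulus 7/8.
The radius of convergence is the smallest modulus among the singular points: -1/8 + (1/8)*sqrt(17).

The radius of convergence is -1/8 + (1/8)*sqrt(17).


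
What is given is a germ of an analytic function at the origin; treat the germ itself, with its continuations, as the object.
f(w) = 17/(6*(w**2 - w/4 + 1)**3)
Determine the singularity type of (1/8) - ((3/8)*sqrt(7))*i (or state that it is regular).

The point is a pole of order 3.

The denominator factor w**2 - w/4 + 1 vanishes at (1/8) - ((3/8)*sqrt(7))*i and appears to the power 3; the numerator there equals 17/6, nonzero, and no other factor vanishes.
Hence a pole whose order is the multiplicity, 3.


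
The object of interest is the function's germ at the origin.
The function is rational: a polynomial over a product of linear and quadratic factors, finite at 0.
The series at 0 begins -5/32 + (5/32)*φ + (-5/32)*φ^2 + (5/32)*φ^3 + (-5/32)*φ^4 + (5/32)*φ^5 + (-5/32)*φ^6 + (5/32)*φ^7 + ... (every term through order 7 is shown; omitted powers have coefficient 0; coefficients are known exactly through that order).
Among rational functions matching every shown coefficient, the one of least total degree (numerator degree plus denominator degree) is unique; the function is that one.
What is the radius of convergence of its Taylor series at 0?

No rational of total degree below 1 reproduces all 8 coefficients; solving the [0/1] Pade equations on them gives f(φ) = -5/(32*(φ + 1)), whose expansion matches every shown term.
Denominator factor (φ + 1): pole of order 1 at -1, modulus 1.
The radius of convergence is the smallest modulus among the singular points: 1.

The radius of convergence is 1.


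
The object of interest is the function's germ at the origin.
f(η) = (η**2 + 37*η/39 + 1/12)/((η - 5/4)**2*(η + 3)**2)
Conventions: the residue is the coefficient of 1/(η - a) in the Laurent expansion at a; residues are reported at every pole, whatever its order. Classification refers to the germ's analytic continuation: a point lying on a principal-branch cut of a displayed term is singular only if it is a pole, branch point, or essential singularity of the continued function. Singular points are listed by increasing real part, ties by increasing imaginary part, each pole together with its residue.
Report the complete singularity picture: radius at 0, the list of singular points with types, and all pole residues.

Denominator factor (η - 5/4)^2: pole of order 2 at 5/4, modulus 5/4.
Denominator factor (η + 3)^2: pole of order 2 at -3, modulus 3.
The radius of convergence is the smallest modulus among the singular points: 5/4.
At the order-2 pole -3 set g(η) = (η - (-3))^2*f(η) = (η**2 + 37*η/39 + 1/12)/(η - 5/4)**2.
Order-2 pole: residue = g'(a); g'(-3) = -22448/191607, so the residue is -22448/191607.
At the order-2 pole 5/4 set g(η) = (η - (5/4))^2*f(η) = (η**2 + 37*η/39 + 1/12)/(η + 3)**2.
Order-2 pole: residue = g'(a); g'(5/4) = 22448/191607, so the residue is 22448/191607.
List the singular points by increasing real part (a conjugate pair: the negative imaginary part first).

Radius of convergence at 0: 5/4.
At -3: a pole of order 2; residue -22448/191607.
At 5/4: a pole of order 2; residue 22448/191607.


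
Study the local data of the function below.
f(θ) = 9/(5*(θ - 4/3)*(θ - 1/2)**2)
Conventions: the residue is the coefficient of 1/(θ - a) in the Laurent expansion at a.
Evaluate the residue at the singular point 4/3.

The residue is 324/125.

At the order-1 pole 4/3 set g(θ) = (θ - (4/3))*f(θ) = 9/(5*(θ - 1/2)**2).
Simple pole: residue = g(a) at a = 4/3, which is 324/125.


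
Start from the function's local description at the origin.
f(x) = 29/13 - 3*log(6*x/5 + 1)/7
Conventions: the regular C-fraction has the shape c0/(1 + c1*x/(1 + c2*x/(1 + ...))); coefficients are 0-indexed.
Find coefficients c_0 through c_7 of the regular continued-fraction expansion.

Taylor coefficients (expand at 0): a_0 = 29/13, a_1 = -18/35, a_2 = 54/175, a_3 = -216/875, a_4 = 972/4375, a_5 = -23328/109375, a_6 = 23328/109375, a_7 = -839808/3828125.
c0 = a_0 = 29/13. Peel one level at a time: if S = 1 + c*x/S' with S'(0) = 1, then c is the x-coefficient of S and S' = c*x/(S - 1).
S_1 = c0/f = 1 + (234/1015)*x + (-3510/41209)*x^2 + ...; c1 = 234/1015.
S_2 = c1*x/(S_1 - 1) = 1 + (75/203)*x + (-3/25)*x^2 + ...; c2 = 75/203.
S_3 = c2*x/(S_2 - 1) = 1 + (203/625)*x + (-34916/390625)*x^2 + ...; c3 = 203/625.
S_4 = c3*x/(S_3 - 1) = 1 + (172/625)*x + (-12/125)*x^2 + ...; c4 = 172/625.
S_5 = c4*x/(S_4 - 1) = 1 + (15/43)*x + (-162/1849)*x^2 + ...; c5 = 15/43.
S_6 = c5*x/(S_5 - 1) = 1 + (54/215)*x + (-81/875)*x^2 + ...; c6 = 54/215.
S_7 = c6*x/(S_6 - 1) = 1 + (129/350)*x + ...; c7 = 129/350.

The regular C-fraction coefficients are [29/13, 234/1015, 75/203, 203/625, 172/625, 15/43, 54/215, 129/350].


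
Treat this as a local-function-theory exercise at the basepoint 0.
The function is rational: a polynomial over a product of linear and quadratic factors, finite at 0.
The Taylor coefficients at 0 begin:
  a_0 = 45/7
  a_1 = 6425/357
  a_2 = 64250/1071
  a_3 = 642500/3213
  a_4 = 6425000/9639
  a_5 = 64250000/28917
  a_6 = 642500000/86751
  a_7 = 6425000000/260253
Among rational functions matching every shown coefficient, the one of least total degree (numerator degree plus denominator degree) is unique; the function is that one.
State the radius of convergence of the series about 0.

No rational of total degree below 2 reproduces all 8 coefficients; solving the [1/1] Pade equations on them gives f(ε) = (35*ε/34 - 27/14)/(ε - 3/10), whose expansion matches every shown term.
Denominator factor (ε - 3/10): pole of order 1 at 3/10, modulus 3/10.
The radius of convergence is the smallest modulus among the singular points: 3/10.

The radius of convergence is 3/10.


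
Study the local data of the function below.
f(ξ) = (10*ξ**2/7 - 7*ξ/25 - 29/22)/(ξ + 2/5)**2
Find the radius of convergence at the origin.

The radius of convergence is 2/5.

Denominator factor (ξ + 2/5)^2: pole of order 2 at -2/5, modulus 2/5.
The radius of convergence is the smallest modulus among the singular points: 2/5.


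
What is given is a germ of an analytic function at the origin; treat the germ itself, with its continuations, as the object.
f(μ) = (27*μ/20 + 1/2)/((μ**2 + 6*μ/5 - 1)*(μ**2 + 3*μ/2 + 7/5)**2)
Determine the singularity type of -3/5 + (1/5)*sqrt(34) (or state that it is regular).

The denominator factor μ**2 + 6*μ/5 - 1 vanishes at -3/5 + (1/5)*sqrt(34) and appears to the power 1; the numerator there equals -31/100 + (27/100)*sqrt(34), nonzero, and no other factor vanishes.
Hence a pole whose order is the multiplicity, 1.

The point is a pole of order 1.


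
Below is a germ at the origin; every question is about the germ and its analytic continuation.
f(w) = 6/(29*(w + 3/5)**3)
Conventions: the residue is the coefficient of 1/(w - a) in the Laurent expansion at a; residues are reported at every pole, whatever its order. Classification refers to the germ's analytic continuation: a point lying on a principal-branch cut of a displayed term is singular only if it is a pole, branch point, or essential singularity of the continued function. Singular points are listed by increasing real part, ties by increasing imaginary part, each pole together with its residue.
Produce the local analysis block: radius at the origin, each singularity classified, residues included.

Radius of convergence at 0: 3/5.
At -3/5: a pole of order 3; residue 0.

Denominator factor (w + 3/5)^3: pole of order 3 at -3/5, modulus 3/5.
The radius of convergence is the smallest modulus among the singular points: 3/5.
At the order-3 pole -3/5 set g(w) = (w - (-3/5))^3*f(w) = 6/29.
Order-3 pole: residue = g''(a)/2; g''(-3/5) = 0, so the residue is 0.


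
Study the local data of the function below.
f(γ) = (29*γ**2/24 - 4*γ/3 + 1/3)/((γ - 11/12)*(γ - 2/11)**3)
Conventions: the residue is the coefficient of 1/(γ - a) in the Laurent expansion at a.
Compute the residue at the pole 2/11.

The residue is -581647/1825346.

At the order-3 pole 2/11 set g(γ) = (γ - (2/11))^3*f(γ) = (29*γ**2/24 - 4*γ/3 + 1/3)/(γ - 11/12).
Order-3 pole: residue = g''(a)/2; g''(2/11) = -581647/912673, so the residue is -581647/1825346.


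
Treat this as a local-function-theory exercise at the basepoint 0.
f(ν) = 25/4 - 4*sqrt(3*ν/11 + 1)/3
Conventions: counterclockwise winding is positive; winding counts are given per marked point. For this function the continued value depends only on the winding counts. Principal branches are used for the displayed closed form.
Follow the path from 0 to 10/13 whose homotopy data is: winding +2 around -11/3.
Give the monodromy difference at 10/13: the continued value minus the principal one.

Continued minus principal equals 0.

The rational part is single-valued and drops out of the difference; each branch term changes only by its own monodromy.
(-4/3)*sqrt(1 - ν/(-11/3)): winding +2 is even, the square root returns to the same sheet, contribution 0.
Summing the contributions at ν = 10/13 gives 0.


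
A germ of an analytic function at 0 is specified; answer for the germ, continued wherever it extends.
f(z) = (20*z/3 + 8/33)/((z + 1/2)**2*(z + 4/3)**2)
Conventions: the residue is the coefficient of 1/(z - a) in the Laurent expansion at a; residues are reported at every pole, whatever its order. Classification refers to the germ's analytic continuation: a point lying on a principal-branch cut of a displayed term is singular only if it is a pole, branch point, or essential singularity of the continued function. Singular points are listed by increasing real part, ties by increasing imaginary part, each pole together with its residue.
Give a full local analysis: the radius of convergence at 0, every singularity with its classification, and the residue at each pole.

Radius of convergence at 0: 1/2.
At -4/3: a pole of order 2; residue -27888/1375.
At -1/2: a pole of order 2; residue 27888/1375.

Denominator factor (z + 4/3)^2: pole of order 2 at -4/3, modulus 4/3.
Denominator factor (z + 1/2)^2: pole of order 2 at -1/2, modulus 1/2.
The radius of convergence is the smallest modulus among the singular points: 1/2.
At the order-2 pole -4/3 set g(z) = (z - (-4/3))^2*f(z) = (20*z/3 + 8/33)/(z + 1/2)**2.
Order-2 pole: residue = g'(a); g'(-4/3) = -27888/1375, so the residue is -27888/1375.
At the order-2 pole -1/2 set g(z) = (z - (-1/2))^2*f(z) = (20*z/3 + 8/33)/(z + 4/3)**2.
Order-2 pole: residue = g'(a); g'(-1/2) = 27888/1375, so the residue is 27888/1375.
List the singular points by increasing real part (a conjugate pair: the negative imaginary part first).


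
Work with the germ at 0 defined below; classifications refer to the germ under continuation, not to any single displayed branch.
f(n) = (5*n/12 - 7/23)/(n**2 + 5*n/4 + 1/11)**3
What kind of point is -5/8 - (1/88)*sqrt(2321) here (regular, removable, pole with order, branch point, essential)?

The denominator factor n**2 + 5*n/4 + 1/11 vanishes at -5/8 - (1/88)*sqrt(2321) and appears to the power 3; the numerator there equals -1247/2208 - (5/1056)*sqrt(2321), nonzero, and no other factor vanishes.
Hence a pole whose order is the multiplicity, 3.

The point is a pole of order 3.


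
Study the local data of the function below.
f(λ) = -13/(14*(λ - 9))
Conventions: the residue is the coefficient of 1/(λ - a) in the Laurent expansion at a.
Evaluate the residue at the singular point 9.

At the order-1 pole 9 set g(λ) = (λ - (9))*f(λ) = -13/14.
Simple pole: residue = g(a) at a = 9, which is -13/14.

The residue is -13/14.


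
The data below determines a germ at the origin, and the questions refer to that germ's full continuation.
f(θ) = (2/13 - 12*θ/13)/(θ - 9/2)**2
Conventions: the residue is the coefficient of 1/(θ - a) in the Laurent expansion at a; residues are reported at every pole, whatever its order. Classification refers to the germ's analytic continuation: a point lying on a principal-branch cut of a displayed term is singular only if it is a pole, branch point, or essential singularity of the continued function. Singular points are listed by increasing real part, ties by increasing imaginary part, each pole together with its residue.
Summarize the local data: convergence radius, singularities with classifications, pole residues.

Denominator factor (θ - 9/2)^2: pole of order 2 at 9/2, modulus 9/2.
The radius of convergence is the smallest modulus among the singular points: 9/2.
At the order-2 pole 9/2 set g(θ) = (θ - (9/2))^2*f(θ) = 2/13 - 12*θ/13.
Order-2 pole: residue = g'(a); g'(9/2) = -12/13, so the residue is -12/13.

Radius of convergence at 0: 9/2.
At 9/2: a pole of order 2; residue -12/13.


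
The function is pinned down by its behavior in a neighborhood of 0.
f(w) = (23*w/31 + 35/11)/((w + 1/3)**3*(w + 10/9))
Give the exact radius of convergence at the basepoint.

The radius of convergence is 1/3.

Denominator factor (w + 1/3)^3: pole of order 3 at -1/3, modulus 1/3.
Denominator factor (w + 10/9): pole of order 1 at -10/9, modulus 10/9.
The radius of convergence is the smallest modulus among the singular points: 1/3.


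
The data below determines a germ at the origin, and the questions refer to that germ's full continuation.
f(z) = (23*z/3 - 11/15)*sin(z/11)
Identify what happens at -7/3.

The point is a regular point.

There is no denominator, hence no pole anywhere.
The factor sin(z/11) is entire.
So the germ continues analytically to -7/3.


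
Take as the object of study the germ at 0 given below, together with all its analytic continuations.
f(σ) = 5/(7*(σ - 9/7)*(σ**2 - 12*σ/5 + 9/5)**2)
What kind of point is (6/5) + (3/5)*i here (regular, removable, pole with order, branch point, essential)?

The denominator factor σ**2 - 12*σ/5 + 9/5 vanishes at (6/5) + (3/5)*i and appears to the power 2; the numerator there equals 5/7, nonzero, and no other factor vanishes.
Hence a pole whose order is the multiplicity, 2.

The point is a pole of order 2.


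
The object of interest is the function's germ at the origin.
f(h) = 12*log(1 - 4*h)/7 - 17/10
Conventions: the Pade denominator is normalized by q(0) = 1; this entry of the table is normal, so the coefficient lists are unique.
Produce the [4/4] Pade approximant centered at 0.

Taylor coefficients needed (expand at 0): a_0 = -17/10, a_1 = -48/7, a_2 = -96/7, a_3 = -256/7, a_4 = -768/7, a_5 = -12288/35, a_6 = -8192/7, a_7 = -196608/49, a_8 = -98304/7.
Write the denominator as Q(h) = 1 + q1*h + q2*h^2 + q3*h^3 + q4*h^4. Requiring Q*f - P = O(h^9) with deg P <= 4 kills the coefficients of h^5..h^8 in Q*f:
  h^5: a_5 + q1*a_4 + q2*a_3 + q3*a_2 + q4*a_1 = 0, i.e. -12288/35 + (-768/7)*q1 + (-256/7)*q2 + (-96/7)*q3 + (-48/7)*q4 = 0.
  h^6: a_6 + q1*a_5 + q2*a_4 + q3*a_3 + q4*a_2 = 0, i.e. -8192/7 + (-12288/35)*q1 + (-768/7)*q2 + (-256/7)*q3 + (-96/7)*q4 = 0.
  h^7: a_7 + q1*a_6 + q2*a_5 + q3*a_4 + q4*a_3 = 0, i.e. -196608/49 + (-8192/7)*q1 + (-12288/35)*q2 + (-768/7)*q3 + (-256/7)*q4 = 0.
  h^8: a_8 + q1*a_7 + q2*a_6 + q3*a_5 + q4*a_4 = 0, i.e. -98304/7 + (-196608/49)*q1 + (-8192/7)*q2 + (-12288/35)*q3 + (-768/7)*q4 = 0.
Solving this linear system: q1 = -8, q2 = 144/7, q3 = -128/7, q4 = 128/35.
The numerator is Q*f truncated at degree 4: P0 = a_0 = -17/10; P1 = a_1 + q1*a_0 = 236/35; P2 = a_2 + q1*a_1 + q2*a_0 = 216/35; P3 = a_3 + q1*a_2 + q2*a_1 + q3*a_0 = -9024/245; P4 = a_4 + q1*a_3 + q2*a_2 + q3*a_1 + q4*a_0 = 24384/1225.

The Pade approximant has numerator coefficients [-17/10, 236/35, 216/35, -9024/245, 24384/1225]; denominator coefficients [1, -8, 144/7, -128/7, 128/35].


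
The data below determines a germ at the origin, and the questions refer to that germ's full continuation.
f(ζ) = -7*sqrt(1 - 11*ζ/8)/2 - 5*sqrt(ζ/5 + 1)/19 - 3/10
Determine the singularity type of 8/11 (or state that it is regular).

The term (-7/2)*sqrt(1 - ζ/(8/11)) has argument 1 - 8/11/(8/11) = 0 at 8/11: a square-root (algebraic, two-sheeted) branch point; the remaining terms are analytic or single-valued there.

The point is an algebraic (square-root) branch point.


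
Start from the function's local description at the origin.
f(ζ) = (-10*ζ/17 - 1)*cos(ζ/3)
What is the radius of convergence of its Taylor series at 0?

The factor cos(ζ/3) is entire and contributes no finite singular point.
The polynomial part has no poles.
No finite singular points: the Taylor series at 0 converges everywhere.

The radius of convergence is infinite.


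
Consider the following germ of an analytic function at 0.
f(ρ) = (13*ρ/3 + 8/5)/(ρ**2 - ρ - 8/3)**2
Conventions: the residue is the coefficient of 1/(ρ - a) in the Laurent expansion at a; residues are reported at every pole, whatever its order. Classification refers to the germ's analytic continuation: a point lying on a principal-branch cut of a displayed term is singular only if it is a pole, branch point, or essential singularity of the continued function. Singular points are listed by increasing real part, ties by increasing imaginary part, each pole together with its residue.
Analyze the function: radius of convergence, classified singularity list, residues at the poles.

Radius of convergence at 0: -1/2 + (1/6)*sqrt(105).
At 1/2 - (1/6)*sqrt(105): a pole of order 2; residue (113/6125)*sqrt(105).
At 1/2 + (1/6)*sqrt(105): a pole of order 2; residue -(113/6125)*sqrt(105).

Denominator factor (ρ**2 - ρ - 8/3)^2: discriminant 35/3, real irrational roots 1/2 + (1/6)*sqrt(105) and 1/2 - (1/6)*sqrt(105); poles of order 2, moduli 1/2 + (1/6)*sqrt(105) and -1/2 + (1/6)*sqrt(105).
The radius of convergence is the smallest modulus among the singular points: -1/2 + (1/6)*sqrt(105).
The factor ρ**2 - ρ - 8/3 splits as (ρ - a)(ρ - a') with a = 1/2 - (1/6)*sqrt(105), a' = 1/2 + (1/6)*sqrt(105). At the order-2 pole a set g(ρ) = (ρ - a)^2*f(ρ) = [13*ρ/3 + 8/5] / (ρ - a')^2.
Order-2 pole: residue = g'(a); g'(1/2 - (1/6)*sqrt(105)) = (113/6125)*sqrt(105), so the residue is (113/6125)*sqrt(105).
The factor ρ**2 - ρ - 8/3 splits as (ρ - a)(ρ - a') with a = 1/2 + (1/6)*sqrt(105), a' = 1/2 - (1/6)*sqrt(105). At the order-2 pole a set g(ρ) = (ρ - a)^2*f(ρ) = [13*ρ/3 + 8/5] / (ρ - a')^2.
Order-2 pole: residue = g'(a); g'(1/2 + (1/6)*sqrt(105)) = -(113/6125)*sqrt(105), so the residue is -(113/6125)*sqrt(105).
List the singular points by increasing real part (a conjugate pair: the negative imaginary part first).


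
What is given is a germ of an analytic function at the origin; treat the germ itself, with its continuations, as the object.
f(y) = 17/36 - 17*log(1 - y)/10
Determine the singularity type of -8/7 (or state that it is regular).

There is no denominator, hence no pole anywhere.
Branch term log(1 - y/(1)): argument at -8/7 is 15/7, nonzero, so -8/7 is not its branch point (a point on a principal cut is still regular for the continued germ).
So the germ continues analytically to -8/7.

The point is a regular point.


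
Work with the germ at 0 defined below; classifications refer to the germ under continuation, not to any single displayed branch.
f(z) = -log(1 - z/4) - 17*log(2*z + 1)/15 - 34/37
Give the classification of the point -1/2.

The term (-17/15)*log(1 - z/(-1/2)) has argument 1 - -1/2/(-1/2) = 0 at -1/2: a logarithmic (infinitely-sheeted) branch point; the remaining terms are analytic or single-valued there.

The point is a logarithmic branch point.


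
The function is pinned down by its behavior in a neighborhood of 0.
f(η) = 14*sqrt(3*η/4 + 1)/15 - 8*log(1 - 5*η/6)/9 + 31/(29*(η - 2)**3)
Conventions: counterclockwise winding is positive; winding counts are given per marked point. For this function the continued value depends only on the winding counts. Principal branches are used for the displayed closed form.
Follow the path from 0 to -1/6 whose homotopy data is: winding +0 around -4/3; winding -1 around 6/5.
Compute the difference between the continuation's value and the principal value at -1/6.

The rational part is single-valued and drops out of the difference; each branch term changes only by its own monodromy.
(14/15)*sqrt(1 - η/(-4/3)): winding +0 is even, the square root returns to the same sheet, contribution 0.
(-8/9)*log(1 - η/(6/5)): each positive loop around 6/5 adds 2*pi*i to the log, so winding -1 contributes (-8/9)*(-1)*2*pi*i = (16/9)*pi*i.
Summing the contributions at η = -1/6 gives (16/9)*pi*i.

Continued minus principal equals (16/9)*pi*i.


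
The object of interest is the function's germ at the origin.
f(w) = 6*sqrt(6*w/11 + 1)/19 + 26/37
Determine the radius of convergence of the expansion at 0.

Branch term (6/19)*sqrt(1 - w/(-11/6)): its argument vanishes at w = -11/6, a square-root branch point, modulus 11/6.
The radius of convergence is the smallest modulus among the singular points: 11/6.

The radius of convergence is 11/6.


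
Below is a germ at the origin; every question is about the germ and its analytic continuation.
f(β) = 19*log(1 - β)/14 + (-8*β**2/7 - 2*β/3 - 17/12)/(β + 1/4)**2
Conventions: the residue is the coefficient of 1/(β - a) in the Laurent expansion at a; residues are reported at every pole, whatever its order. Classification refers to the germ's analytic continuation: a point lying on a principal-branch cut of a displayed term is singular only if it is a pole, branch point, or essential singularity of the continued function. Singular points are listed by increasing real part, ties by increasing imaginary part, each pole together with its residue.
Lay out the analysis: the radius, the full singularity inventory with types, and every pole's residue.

Radius of convergence at 0: 1/4.
At -1/4: a pole of order 2; residue -2/21.
At 1: a logarithmic branch point.

Denominator factor (β + 1/4)^2: pole of order 2 at -1/4, modulus 1/4.
Branch term (19/14)*log(1 - β/(1)): its argument vanishes at β = 1, a logarithmic branch point, modulus 1.
The radius of convergence is the smallest modulus among the singular points: 1/4.
The branch term is analytic at -1/4 and contributes nothing to the residue; only the rational part matters.
At the order-2 pole -1/4 set g(β) = (β - (-1/4))^2*(rational part) = -8*β**2/7 - 2*β/3 - 17/12.
Order-2 pole: residue = g'(a); g'(-1/4) = -2/21, so the residue is -2/21.
List the singular points by increasing real part (a conjugate pair: the negative imaginary part first).


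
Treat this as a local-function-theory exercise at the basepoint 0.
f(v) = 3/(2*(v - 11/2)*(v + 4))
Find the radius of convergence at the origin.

The radius of convergence is 4.

Denominator factor (v + 4): pole of order 1 at -4, modulus 4.
Denominator factor (v - 11/2): pole of order 1 at 11/2, modulus 11/2.
The radius of convergence is the smallest modulus among the singular points: 4.


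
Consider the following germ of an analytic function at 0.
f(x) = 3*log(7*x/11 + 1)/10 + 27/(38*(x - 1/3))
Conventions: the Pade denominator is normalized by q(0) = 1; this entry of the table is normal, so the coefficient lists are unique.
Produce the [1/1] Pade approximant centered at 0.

The Pade approximant has numerator coefficients [-81/38, 388479/950840]; denominator coefficients [1, -294961/95084].

Taylor coefficients needed (expand at 0): a_0 = -81/38, a_1 = -6483/1045, a_2 = -884883/45980.
Write the denominator as Q(x) = 1 + q1*x. Requiring Q*f - P = O(x^3) with deg P <= 1 kills the coefficients of x^2..x^2 in Q*f:
  x^2: a_2 + q1*a_1 = 0, i.e. -884883/45980 + (-6483/1045)*q1 = 0.
Solving this linear system: q1 = -294961/95084.
The numerator is Q*f truncated at degree 1: P0 = a_0 = -81/38; P1 = a_1 + q1*a_0 = 388479/950840.


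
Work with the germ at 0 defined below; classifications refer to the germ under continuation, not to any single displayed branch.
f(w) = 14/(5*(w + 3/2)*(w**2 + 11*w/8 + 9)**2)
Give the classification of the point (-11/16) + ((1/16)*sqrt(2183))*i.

The denominator factor w**2 + 11*w/8 + 9 vanishes at (-11/16) + ((1/16)*sqrt(2183))*i and appears to the power 2; the numerator there equals 14/5, nonzero, and no other factor vanishes.
Hence a pole whose order is the multiplicity, 2.

The point is a pole of order 2.


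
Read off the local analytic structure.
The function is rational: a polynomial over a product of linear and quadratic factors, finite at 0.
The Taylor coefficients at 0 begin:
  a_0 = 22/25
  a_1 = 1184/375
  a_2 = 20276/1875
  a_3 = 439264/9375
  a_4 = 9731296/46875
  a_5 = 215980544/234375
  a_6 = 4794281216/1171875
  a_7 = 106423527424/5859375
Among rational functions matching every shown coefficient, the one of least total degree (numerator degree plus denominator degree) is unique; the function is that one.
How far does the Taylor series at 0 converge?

The radius of convergence is 3/2 - (1/4)*sqrt(26).

No rational of total degree below 4 reproduces all 8 coefficients; solving the [2/2] Pade equations on them gives f(σ) = (-11*σ**2/6 - 2*σ/3 + 11/20)/(σ**2 - 3*σ + 5/8), whose expansion matches every shown term.
Denominator factor (σ**2 - 3*σ + 5/8): discriminant 13/2, real irrational roots 3/2 + (1/4)*sqrt(26) and 3/2 - (1/4)*sqrt(26); poles of order 1, moduli 3/2 + (1/4)*sqrt(26) and 3/2 - (1/4)*sqrt(26).
The radius of convergence is the smallest modulus among the singular points: 3/2 - (1/4)*sqrt(26).


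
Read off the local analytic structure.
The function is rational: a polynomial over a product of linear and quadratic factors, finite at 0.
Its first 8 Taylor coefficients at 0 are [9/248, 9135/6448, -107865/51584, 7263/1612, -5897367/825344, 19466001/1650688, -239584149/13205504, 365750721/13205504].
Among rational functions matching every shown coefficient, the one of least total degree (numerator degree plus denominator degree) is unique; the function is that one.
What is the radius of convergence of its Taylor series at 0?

The radius of convergence is -1/2 + (1/6)*sqrt(57).

No rational of total degree below 5 reproduces all 8 coefficients; solving the [1/4] Pade equations on them gives f(k) = (34*k/13 + 2/31)/(k**2 - k - 4/3)**2, whose expansion matches every shown term.
Denominator factor (k**2 - k - 4/3)^2: discriminant 19/3, real irrational roots 1/2 + (1/6)*sqrt(57) and 1/2 - (1/6)*sqrt(57); poles of order 2, moduli 1/2 + (1/6)*sqrt(57) and -1/2 + (1/6)*sqrt(57).
The radius of convergence is the smallest modulus among the singular points: -1/2 + (1/6)*sqrt(57).


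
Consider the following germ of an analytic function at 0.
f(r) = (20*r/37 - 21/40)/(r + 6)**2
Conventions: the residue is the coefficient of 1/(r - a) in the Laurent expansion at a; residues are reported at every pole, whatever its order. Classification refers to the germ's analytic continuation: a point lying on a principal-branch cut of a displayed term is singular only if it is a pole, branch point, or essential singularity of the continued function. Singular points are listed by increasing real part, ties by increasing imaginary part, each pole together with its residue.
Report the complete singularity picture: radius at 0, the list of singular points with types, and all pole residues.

Denominator factor (r + 6)^2: pole of order 2 at -6, modulus 6.
The radius of convergence is the smallest modulus among the singular points: 6.
At the order-2 pole -6 set g(r) = (r - (-6))^2*f(r) = 20*r/37 - 21/40.
Order-2 pole: residue = g'(a); g'(-6) = 20/37, so the residue is 20/37.

Radius of convergence at 0: 6.
At -6: a pole of order 2; residue 20/37.


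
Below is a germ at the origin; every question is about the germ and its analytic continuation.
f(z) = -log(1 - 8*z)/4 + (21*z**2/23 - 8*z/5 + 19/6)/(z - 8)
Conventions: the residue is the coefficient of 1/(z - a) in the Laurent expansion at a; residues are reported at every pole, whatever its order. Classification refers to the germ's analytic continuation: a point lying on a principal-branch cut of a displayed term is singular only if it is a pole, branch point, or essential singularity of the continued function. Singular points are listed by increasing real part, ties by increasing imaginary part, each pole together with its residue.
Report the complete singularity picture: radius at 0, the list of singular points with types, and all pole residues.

Denominator factor (z - 8): pole of order 1 at 8, modulus 8.
Branch term (-1/4)*log(1 - z/(1/8)): its argument vanishes at z = 1/8, a logarithmic branch point, modulus 1/8.
The radius of convergence is the smallest modulus among the singular points: 1/8.
The branch term is analytic at 8 and contributes nothing to the residue; only the rational part matters.
At the order-1 pole 8 set g(z) = (z - (8))*(rational part) = 21*z**2/23 - 8*z/5 + 19/6.
Simple pole: residue = g(a) at a = 8, which is 33673/690.
List the singular points by increasing real part (a conjugate pair: the negative imaginary part first).

Radius of convergence at 0: 1/8.
At 1/8: a logarithmic branch point.
At 8: a pole of order 1; residue 33673/690.
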